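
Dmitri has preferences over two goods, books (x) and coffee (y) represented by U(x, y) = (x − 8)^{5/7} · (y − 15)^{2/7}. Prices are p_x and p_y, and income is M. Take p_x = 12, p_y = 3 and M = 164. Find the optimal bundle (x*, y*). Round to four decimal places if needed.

x* = 9.369, y* = 17.1905

This is Cobb-Douglas in (x−8, y−15): tangency gives 5/7·p_y·(y−15) = 2/7·p_x·(x−8).
After buying the subsistence bundle (8, 15), a share 5/7 of the remaining income goes to x: x* = 8 + 5/7·(M − 8p_x − 15p_y)/p_x.
Discretionary income = 164 − 8·12 − 15·3 = 23; x* = 8 + 5/7·23/12 = 9.369; y* = 15 + 2/7·23/3 = 17.1905.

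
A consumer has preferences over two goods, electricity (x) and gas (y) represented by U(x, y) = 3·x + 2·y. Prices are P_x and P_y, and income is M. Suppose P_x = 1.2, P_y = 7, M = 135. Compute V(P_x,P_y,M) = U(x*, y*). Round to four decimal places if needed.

Perfect substitutes: compare marginal utility per dollar. 3/P_x vs 2/P_y → 2.5 vs 0.2857.
x gives more utility per dollar, so spend all income on x: x* = M/P_x, y* = 0.
Numerically: x* = 112.5, y* = 0.
Utility at the optimum: U(112.5, 0) = 337.5.

V = 337.5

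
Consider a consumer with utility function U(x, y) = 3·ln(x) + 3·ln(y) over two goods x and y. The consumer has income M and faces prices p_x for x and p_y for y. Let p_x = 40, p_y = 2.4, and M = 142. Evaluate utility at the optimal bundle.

V = 11.883

Tangency: MRS = y/x = p_x/p_y.
So 3·p_y·y = 3·p_x·x; combined with the budget, a share 0.5 of income goes to x.
Demand: x*(p_x,p_y,M) = 0.5·M/p_x and y* = 0.5·M/p_y.
At p_x=40, p_y=2.4, M=142: x* = 0.5·142/40 = 1.775, y* = 29.5833.
Utility at the optimum: U(1.775, 29.5833) = 11.883.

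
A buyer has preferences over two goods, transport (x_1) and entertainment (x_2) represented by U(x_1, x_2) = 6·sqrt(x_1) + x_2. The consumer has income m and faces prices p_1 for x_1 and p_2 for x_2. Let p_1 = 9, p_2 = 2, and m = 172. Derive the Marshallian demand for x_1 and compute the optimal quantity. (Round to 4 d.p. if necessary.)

x_1* = 0.4444

MU_x_1 = 3/√x_1, MU_x_2 = 1. Tangency: 3/√x_1 = p_1/p_2.
Thus x_1* = (3·p_2/p_1)² — independent of m — with the rest of income spent on x_2.
Plugging in: x_1* = (3·2/9)² = 0.4444.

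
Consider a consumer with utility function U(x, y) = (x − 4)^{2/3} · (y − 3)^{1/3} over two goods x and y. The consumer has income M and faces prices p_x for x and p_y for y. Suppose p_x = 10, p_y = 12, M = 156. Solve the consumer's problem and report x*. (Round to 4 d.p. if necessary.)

x* = 9.3333

This is Cobb-Douglas in (x−4, y−3): tangency gives 2/3·p_y·(y−3) = 1/3·p_x·(x−4).
After buying the subsistence bundle (4, 3), a share 2/3 of the remaining income goes to x: x* = 4 + 2/3·(M − 4p_x − 3p_y)/p_x.
Discretionary income = 156 − 4·10 − 3·12 = 80; x* = 4 + 2/3·80/10 = 9.3333.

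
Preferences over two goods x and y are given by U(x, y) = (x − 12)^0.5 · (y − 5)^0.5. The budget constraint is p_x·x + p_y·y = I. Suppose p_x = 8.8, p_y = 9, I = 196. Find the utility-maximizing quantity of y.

y* = 7.5222

After buying the subsistence bundle (12, 5), a share 0.5 of the remaining income goes to x: x* = 12 + 0.5·(I − 12p_x − 5p_y)/p_x.
Discretionary income = 196 − 12·8.8 − 5·9 = 45.4; y* = 5 + 0.5·45.4/9 = 7.5222.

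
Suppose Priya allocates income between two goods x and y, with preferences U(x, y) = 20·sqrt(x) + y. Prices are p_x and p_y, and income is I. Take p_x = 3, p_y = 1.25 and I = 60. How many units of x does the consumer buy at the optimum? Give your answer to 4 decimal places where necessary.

x* = 17.3611

Set MRS = p_x/p_y: 10·x^(−1/2) = p_x/p_y.
Thus x* = (10·p_y/p_x)² — independent of I — with the rest of income spent on y.
Plugging in: x* = (10·1.25/3)² = 17.3611.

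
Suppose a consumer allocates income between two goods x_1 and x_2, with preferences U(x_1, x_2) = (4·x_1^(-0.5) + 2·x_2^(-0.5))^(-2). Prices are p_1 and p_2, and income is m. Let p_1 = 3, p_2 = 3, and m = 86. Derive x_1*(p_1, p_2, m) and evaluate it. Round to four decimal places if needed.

MU_x_1 ∝ 4·x_1^(-1.5), MU_x_2 ∝ 2·x_2^(-1.5), so MRS = 2·(x_2/x_1)^(1.5) = p_1/p_2.
Solve for the ratio: x_2/x_1 = [(1/2)·p_1/p_2]^(2/3).
With the ratio pinned down, the budget gives x_1* = m/(p_1 + p_2·(x_2/x_1)) and x_2* = (x_2/x_1)·x_1*.
Numerically x_2/x_1 = 0.629961, so x_1* = 86/(3 + 3·0.629961) = 17.5873.

x_1* = 17.5873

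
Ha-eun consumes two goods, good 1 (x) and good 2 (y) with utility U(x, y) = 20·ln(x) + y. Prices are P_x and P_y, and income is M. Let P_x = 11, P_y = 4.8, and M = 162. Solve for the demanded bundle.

x* = 8.7273, y* = 13.75

Set MRS = P_x/P_y: (20/x)/1 = P_x/P_y.
So x*(P_x,P_y) = 20·P_y/P_x, independent of income; and y* = (M − 20·P_y)/P_y.
At the given prices: x* = 20·4.8/11 = 8.7273, and y* = 13.75.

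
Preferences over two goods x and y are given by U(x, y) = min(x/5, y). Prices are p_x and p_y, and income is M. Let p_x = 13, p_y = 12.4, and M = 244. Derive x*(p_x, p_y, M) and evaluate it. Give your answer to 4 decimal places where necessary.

x* = 15.7623

Demand: x*(p_x,p_y,M) = 5·M/(5·p_x + p_y), y* = M/(5·p_x + p_y).
Here 5·13 + 12.4 = 77.4, giving x* = 15.7623.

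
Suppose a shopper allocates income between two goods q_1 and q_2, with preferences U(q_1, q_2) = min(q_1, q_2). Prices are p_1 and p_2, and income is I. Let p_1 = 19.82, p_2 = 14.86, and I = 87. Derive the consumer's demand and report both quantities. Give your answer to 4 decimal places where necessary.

Demand: q_1*(p_1,p_2,I) = I/(p_1 + p_2), q_2* = I/(p_1 + p_2).
Here 19.82 + 14.86 = 34.68, giving q_1* = 2.5087 and q_2* = 2.5087.

q_1* = 2.5087, q_2* = 2.5087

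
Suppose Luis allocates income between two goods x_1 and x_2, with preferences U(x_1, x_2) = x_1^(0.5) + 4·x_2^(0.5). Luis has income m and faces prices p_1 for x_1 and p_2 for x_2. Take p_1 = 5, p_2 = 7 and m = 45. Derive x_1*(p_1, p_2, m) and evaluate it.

x_1* = 0.7241

MRS = MU_x_1/MU_x_2 = (1/4)·(x_2/x_1)^(0.5). Set equal to p_1/p_2.
Hence x_2/x_1 = (4·p_1/p_2)^(1/(0.5)), i.e. raised to the 2 power.
With the ratio pinned down, the budget gives x_1* = m/(p_1 + p_2·(x_2/x_1)) and x_2* = (x_2/x_1)·x_1*.
Numerically x_2/x_1 = 8.163265, so x_1* = 45/(5 + 7·8.163265) = 0.7241.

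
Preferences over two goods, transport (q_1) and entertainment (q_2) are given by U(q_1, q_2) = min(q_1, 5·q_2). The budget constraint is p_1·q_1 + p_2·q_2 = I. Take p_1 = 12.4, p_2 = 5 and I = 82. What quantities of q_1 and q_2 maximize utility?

q_1* = 6.1194, q_2* = 1.2239

With perfect complements, no substitution: consume in ratio q_1:q_2 = 5:1.
Budget: p_1·q_1 + p_2·(1/5)·q_1 = I, so (5·p_1 + p_2)·q_1 = 5·I.
Demand: q_1*(p_1,p_2,I) = 5·I/(5·p_1 + p_2), q_2* = I/(5·p_1 + p_2).
Here 5·12.4 + 5 = 67, giving q_1* = 6.1194 and q_2* = 1.2239.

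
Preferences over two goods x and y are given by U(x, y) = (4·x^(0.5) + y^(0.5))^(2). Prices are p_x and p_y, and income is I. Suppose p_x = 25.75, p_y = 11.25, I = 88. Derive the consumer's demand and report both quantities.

MRS = MU_x/MU_y = 4·(y/x)^(0.5). Set equal to p_x/p_y.
Solve for the ratio: y/x = [(1/4)·p_x/p_y]^(2).
Substitute y = (y/x)·x into the budget: x* = I/(p_x + p_y·(y/x)).
Numerically y/x = 0.327438, so x* = 88/(25.75 + 11.25·0.327438) = 2.9898 and y* = 0.327438·2.9898 = 0.979.

x* = 2.9898, y* = 0.979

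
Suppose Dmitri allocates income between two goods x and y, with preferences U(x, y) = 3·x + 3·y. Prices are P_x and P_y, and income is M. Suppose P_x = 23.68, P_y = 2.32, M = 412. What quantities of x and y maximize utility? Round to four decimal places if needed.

Perfect substitutes: compare marginal utility per dollar. 3/P_x vs 3/P_y → 0.1267 vs 1.2931.
y gives more utility per dollar, so spend all income on y: y* = M/P_y, x* = 0.
Numerically: x* = 0, y* = 177.5862.

x* = 0, y* = 177.5862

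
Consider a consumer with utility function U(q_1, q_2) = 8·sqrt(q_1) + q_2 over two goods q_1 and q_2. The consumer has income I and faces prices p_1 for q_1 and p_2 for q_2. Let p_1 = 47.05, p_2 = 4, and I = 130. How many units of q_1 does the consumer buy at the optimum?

MU_q_1 = 4/√q_1, MU_q_2 = 1. Tangency: 4/√q_1 = p_1/p_2.
Solve: √q_1 = 4·p_2/p_1, so q_1*(p_1,p_2) = (4·p_2/p_1)², and q_2* = (I − p_1·q_1*)/p_2.
Plugging in: q_1* = (4·4/47.05)² = 0.1156.

q_1* = 0.1156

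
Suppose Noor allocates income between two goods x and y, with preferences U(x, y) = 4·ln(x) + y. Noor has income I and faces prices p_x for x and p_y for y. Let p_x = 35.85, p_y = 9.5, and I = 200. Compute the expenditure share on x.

share on x = 0.19

MU_x = 4/x, MU_y = 1. Tangency: 4/x = p_x/p_y.
So x*(p_x,p_y) = 4·p_y/p_x, independent of income; and y* = (I − 4·p_y)/p_y.
At the given prices: x* = 4·9.5/35.85 = 1.06, and y* = 17.0526.
Expenditure on x: 35.85·1.06 = 38; share = 0.19.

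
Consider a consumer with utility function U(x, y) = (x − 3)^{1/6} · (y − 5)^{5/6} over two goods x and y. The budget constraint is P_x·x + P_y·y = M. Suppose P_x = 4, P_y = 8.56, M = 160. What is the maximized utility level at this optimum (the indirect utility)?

V = 8.8907

Let x' = x−3, y' = y−5. MRS = (1/5)·y'/x' = P_x/P_y.
Substituting into the budget: x* = 3 + 1/6·(M − 3·P_x − 5·P_y)/P_x, and y* = 5 + 5/6·(…)/P_y.
Discretionary income = 160 − 3·4 − 5·8.56 = 105.2; x* = 3 + 1/6·105.2/4 = 7.3833; y* = 5 + 5/6·105.2/8.56 = 15.2414.
Utility at the optimum: U(7.3833, 15.2414) = 8.8907.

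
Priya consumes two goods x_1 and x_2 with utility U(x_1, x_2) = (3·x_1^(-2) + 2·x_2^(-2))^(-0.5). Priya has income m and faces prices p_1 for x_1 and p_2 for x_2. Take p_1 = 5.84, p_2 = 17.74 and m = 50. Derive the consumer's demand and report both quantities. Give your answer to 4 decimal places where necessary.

x_1* = 3.0229, x_2* = 1.8234

From the CES first-order condition, (3/2)·(x_2/x_1)^(3) = p_1/p_2.
Hence x_2/x_1 = ((2/3)·p_1/p_2)^(1/(3)), i.e. raised to the 1/3 power.
Substitute x_2 = (x_2/x_1)·x_1 into the budget: x_1* = m/(p_1 + p_2·(x_2/x_1)).
Numerically x_2/x_1 = 0.603193, so x_1* = 50/(5.84 + 17.74·0.603193) = 3.0229 and x_2* = 0.603193·3.0229 = 1.8234.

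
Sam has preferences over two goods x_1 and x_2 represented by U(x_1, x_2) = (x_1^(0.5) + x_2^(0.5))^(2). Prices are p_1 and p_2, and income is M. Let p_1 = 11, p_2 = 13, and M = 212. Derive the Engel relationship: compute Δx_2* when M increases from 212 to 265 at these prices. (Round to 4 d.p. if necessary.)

From the CES first-order condition, (x_2/x_1)^(0.5) = p_1/p_2.
Hence x_2/x_1 = (p_1/p_2)^(1/(0.5)), i.e. raised to the 2 power.
With the ratio pinned down, the budget gives x_1* = M/(p_1 + p_2·(x_2/x_1)) and x_2* = (x_2/x_1)·x_1*.
Numerically x_2/x_1 = 0.715976, so x_1* = 212/(11 + 13·0.715976) = 10.4394 and x_2* = 0.715976·10.4394 = 7.4744.
At M' = 265: x_2* = 9.3429. Change: 9.3429 − 7.4744 = 1.8686.

Δx_2* = 1.8686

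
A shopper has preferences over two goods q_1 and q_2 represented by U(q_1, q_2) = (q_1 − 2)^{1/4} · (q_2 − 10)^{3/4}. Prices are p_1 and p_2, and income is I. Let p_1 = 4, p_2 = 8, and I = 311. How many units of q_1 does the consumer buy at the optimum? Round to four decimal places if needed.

Let q_1' = q_1−2, q_2' = q_2−10. MRS = (1/3)·q_2'/q_1' = p_1/p_2.
Substituting into the budget: q_1* = 2 + 0.25·(I − 2·p_1 − 10·p_2)/p_1, and q_2* = 10 + 0.75·(…)/p_2.
Discretionary income = 311 − 2·4 − 10·8 = 223; q_1* = 2 + 0.25·223/4 = 15.9375.

q_1* = 15.9375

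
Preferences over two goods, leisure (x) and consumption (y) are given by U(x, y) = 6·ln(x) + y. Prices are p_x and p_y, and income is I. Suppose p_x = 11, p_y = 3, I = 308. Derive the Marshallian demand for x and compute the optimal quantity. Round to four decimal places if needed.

MU_x = 6/x, MU_y = 1. Tangency: 6/x = p_x/p_y.
So x*(p_x,p_y) = 6·p_y/p_x, independent of income; and y* = (I − 6·p_y)/p_y.
At the given prices: x* = 6·3/11 = 1.6364.

x* = 1.6364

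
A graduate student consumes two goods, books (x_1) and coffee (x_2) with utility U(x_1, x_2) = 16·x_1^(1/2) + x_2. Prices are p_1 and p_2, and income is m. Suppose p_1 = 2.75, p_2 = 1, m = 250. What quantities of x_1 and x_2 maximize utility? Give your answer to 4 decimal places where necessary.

Utility is quasi-linear in x_2; the FOC for x_1 is 8/√x_1 = p_1/p_2.
Thus x_1* = (8·p_2/p_1)² — independent of m — with the rest of income spent on x_2.
Plugging in: x_1* = (8·1/2.75)² = 8.4628, x_2* = 226.7273.

x_1* = 8.4628, x_2* = 226.7273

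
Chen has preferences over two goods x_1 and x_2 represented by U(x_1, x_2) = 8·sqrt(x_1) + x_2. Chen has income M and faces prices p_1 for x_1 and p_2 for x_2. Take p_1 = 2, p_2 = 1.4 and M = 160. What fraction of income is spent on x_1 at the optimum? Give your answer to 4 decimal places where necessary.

Set MRS = p_1/p_2: 4·x_1^(−1/2) = p_1/p_2.
Solve: √x_1 = 4·p_2/p_1, so x_1*(p_1,p_2) = (4·p_2/p_1)², and x_2* = (M − p_1·x_1*)/p_2.
Plugging in: x_1* = (4·1.4/2)² = 7.84, x_2* = 103.0857.
Expenditure on x_1: 2·7.84 = 15.68; share = 0.098.

share on x_1 = 0.098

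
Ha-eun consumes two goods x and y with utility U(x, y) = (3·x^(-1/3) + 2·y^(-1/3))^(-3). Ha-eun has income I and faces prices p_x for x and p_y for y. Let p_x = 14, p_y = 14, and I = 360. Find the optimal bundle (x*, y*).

MU_x ∝ 3·x^(-4/3), MU_y ∝ 2·y^(-4/3), so MRS = (3/2)·(y/x)^(4/3) = p_x/p_y.
Solve for the ratio: y/x = [(2/3)·p_x/p_y]^(0.75).
Substitute y = (y/x)·x into the budget: x* = I/(p_x + p_y·(y/x)).
Numerically y/x = 0.737788, so x* = 360/(14 + 14·0.737788) = 14.7971 and y* = 0.737788·14.7971 = 10.9171.

x* = 14.7971, y* = 10.9171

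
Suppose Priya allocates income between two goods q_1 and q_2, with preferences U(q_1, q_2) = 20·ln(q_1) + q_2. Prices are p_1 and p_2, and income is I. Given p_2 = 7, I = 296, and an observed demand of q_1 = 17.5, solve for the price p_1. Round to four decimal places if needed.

p_1 = 8

MU_q_1 = 20/q_1, MU_q_2 = 1. Tangency: 20/q_1 = p_1/p_2.
So q_1*(p_1,p_2) = 20·p_2/p_1, independent of income; and q_2* = (I − 20·p_2)/p_2.
Set q_1* = 17.5 in the demand function and solve for p_1: p_1 = 8.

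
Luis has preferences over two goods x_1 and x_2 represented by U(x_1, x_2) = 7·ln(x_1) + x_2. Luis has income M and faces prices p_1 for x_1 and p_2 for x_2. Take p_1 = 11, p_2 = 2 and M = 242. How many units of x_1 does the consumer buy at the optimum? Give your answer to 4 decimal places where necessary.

So x_1*(p_1,p_2) = 7·p_2/p_1, independent of income; and x_2* = (M − 7·p_2)/p_2.
At the given prices: x_1* = 7·2/11 = 1.2727.

x_1* = 1.2727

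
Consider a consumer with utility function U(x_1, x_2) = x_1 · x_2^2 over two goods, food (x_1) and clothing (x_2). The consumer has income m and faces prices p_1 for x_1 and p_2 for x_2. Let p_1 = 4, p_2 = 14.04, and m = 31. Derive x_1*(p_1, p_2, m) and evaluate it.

The MRS is (1/2)·x_2/x_1. Set MRS = p_1/p_2.
Rearranging, p_2·x_2 = 2·p_1·x_1. Substituting into the budget gives p_1·x_1·(1 + 2) = m.
Demand: x_1*(p_1,p_2,m) = 1/3·m/p_1 and x_2* = 2/3·m/p_2.
At p_1=4, p_2=14.04, m=31: x_1* = 1/3·31/4 = 2.5833.

x_1* = 2.5833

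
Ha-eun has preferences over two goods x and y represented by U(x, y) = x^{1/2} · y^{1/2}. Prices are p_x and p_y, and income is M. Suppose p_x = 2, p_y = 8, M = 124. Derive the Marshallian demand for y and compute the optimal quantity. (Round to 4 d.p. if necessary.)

y* = 7.75

Tangency: MRS = y/x = p_x/p_y.
Rearranging, p_y·y = p_x·x. Substituting into the budget gives p_x·x·(1 + 1) = M.
Demand: x*(p_x,p_y,M) = 0.5·M/p_x and y* = 0.5·M/p_y.
At p_x=2, p_y=8, M=124: y* = 0.5·124/8 = 7.75.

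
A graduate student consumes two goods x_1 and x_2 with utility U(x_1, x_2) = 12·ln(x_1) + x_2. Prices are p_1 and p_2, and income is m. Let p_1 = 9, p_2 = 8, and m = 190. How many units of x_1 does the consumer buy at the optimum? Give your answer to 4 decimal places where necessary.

x_1* = 10.6667

So x_1*(p_1,p_2) = 12·p_2/p_1, independent of income; and x_2* = (m − 12·p_2)/p_2.
At the given prices: x_1* = 12·8/9 = 10.6667.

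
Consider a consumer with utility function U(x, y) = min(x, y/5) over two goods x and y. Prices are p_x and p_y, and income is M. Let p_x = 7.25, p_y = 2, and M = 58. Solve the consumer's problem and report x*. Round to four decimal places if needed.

Leontief preferences: the optimum is at the kink where x/1 = y/5, i.e. y = 5·x.
Budget: p_x·x + p_y·5·x = M, so (p_x + 5·p_y)·x = M.
Demand: x*(p_x,p_y,M) = M/(p_x + 5·p_y), y* = 5·M/(p_x + 5·p_y).
Here 7.25 + 5·2 = 17.25, giving x* = 3.3623.

x* = 3.3623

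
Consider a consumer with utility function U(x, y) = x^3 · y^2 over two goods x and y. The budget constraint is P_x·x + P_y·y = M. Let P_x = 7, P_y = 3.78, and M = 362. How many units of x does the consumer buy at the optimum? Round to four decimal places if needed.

Demand: x*(P_x,P_y,M) = 0.6·M/P_x and y* = 0.4·M/P_y.
At P_x=7, P_y=3.78, M=362: x* = 0.6·362/7 = 31.0286.

x* = 31.0286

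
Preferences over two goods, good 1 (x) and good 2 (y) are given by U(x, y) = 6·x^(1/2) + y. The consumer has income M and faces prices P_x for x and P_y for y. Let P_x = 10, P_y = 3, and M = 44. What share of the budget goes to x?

share on x = 0.1841

Set MRS = P_x/P_y: 3·x^(−1/2) = P_x/P_y.
Solve: √x = 3·P_y/P_x, so x*(P_x,P_y) = (3·P_y/P_x)², and y* = (M − P_x·x*)/P_y.
Plugging in: x* = (3·3/10)² = 0.81, y* = 11.9667.
Expenditure on x: 10·0.81 = 8.1; share = 0.1841.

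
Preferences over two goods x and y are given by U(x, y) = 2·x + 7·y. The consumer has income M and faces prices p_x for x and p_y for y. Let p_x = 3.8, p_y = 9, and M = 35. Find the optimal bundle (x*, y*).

Linear utility — the consumer picks whichever good has higher MU/price: 2/3.8 = 0.5263 vs 7/9 = 0.7778.
y gives more utility per dollar, so spend all income on y: y* = M/p_y, x* = 0.
Numerically: x* = 0, y* = 3.8889.

x* = 0, y* = 3.8889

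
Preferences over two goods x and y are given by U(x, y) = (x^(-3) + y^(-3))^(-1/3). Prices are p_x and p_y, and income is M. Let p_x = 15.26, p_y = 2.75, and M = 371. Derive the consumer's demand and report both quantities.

x* = 19.0445, y* = 29.2297

MU_x ∝ x^(-4), MU_y ∝ y^(-4), so MRS = (y/x)^(4) = p_x/p_y.
Solve for the ratio: y/x = [p_x/p_y]^(0.25).
Substitute y = (y/x)·x into the budget: x* = M/(p_x + p_y·(y/x)).
Numerically y/x = 1.534813, so x* = 371/(15.26 + 2.75·1.534813) = 19.0445 and y* = 1.534813·19.0445 = 29.2297.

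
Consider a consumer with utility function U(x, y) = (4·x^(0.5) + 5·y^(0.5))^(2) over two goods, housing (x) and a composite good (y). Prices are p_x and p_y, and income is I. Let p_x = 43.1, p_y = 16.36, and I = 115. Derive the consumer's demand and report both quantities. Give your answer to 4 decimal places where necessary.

x* = 0.5215, y* = 5.6554

Numerically y/x = 10.844461, so x* = 115/(43.1 + 16.36·10.844461) = 0.5215 and y* = 10.844461·0.5215 = 5.6554.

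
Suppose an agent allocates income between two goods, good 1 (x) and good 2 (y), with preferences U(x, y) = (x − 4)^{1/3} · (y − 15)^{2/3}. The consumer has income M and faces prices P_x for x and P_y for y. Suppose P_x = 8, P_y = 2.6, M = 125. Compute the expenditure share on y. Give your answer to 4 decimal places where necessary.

share on y = 0.6

Let x' = x−4, y' = y−15. MRS = (1/2)·y'/x' = P_x/P_y.
Substituting into the budget: x* = 4 + 1/3·(M − 4·P_x − 15·P_y)/P_x, and y* = 15 + 2/3·(…)/P_y.
Discretionary income = 125 − 4·8 − 15·2.6 = 54; x* = 4 + 1/3·54/8 = 6.25; y* = 15 + 2/3·54/2.6 = 28.8462.
Expenditure on y: 2.6·28.8462 = 75; share = 0.6.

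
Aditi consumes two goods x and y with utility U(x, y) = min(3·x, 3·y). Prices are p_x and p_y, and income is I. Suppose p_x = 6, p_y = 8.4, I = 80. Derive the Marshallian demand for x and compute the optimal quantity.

x* = 5.5556

Leontief preferences: the optimum is at the kink where x/3 = y/3, i.e. y = x.
Budget: p_x·x + p_y·x = I, so (3·p_x + 3·p_y)·x = 3·I.
Demand: x*(p_x,p_y,I) = 3·I/(3·p_x + 3·p_y), y* = 3·I/(3·p_x + 3·p_y).
Here 3·6 + 3·8.4 = 43.2, giving x* = 5.5556.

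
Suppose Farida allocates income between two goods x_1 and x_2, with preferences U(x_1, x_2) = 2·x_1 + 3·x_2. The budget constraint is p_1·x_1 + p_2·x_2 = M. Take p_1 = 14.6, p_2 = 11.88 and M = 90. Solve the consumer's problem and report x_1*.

Linear utility — the consumer picks whichever good has higher MU/price: 2/14.6 = 0.137 vs 3/11.88 = 0.2525.
x_2 gives more utility per dollar, so spend all income on x_2: x_2* = M/p_2, x_1* = 0.
Numerically: x_1* = 0, x_2* = 7.5758.

x_1* = 0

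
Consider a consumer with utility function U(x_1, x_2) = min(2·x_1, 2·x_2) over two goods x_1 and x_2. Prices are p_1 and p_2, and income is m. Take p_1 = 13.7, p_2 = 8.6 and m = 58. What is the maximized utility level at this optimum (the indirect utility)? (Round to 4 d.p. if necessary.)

V = 5.2018

Leontief preferences: the optimum is at the kink where x_1/2 = x_2/2, i.e. x_2 = x_1.
Budget: p_1·x_1 + p_2·x_1 = m, so (2·p_1 + 2·p_2)·x_1 = 2·m.
Demand: x_1*(p_1,p_2,m) = 2·m/(2·p_1 + 2·p_2), x_2* = 2·m/(2·p_1 + 2·p_2).
Here 2·13.7 + 2·8.6 = 44.6, giving x_1* = 2.6009 and x_2* = 2.6009.
Utility at the optimum: U(2.6009, 2.6009) = 5.2018.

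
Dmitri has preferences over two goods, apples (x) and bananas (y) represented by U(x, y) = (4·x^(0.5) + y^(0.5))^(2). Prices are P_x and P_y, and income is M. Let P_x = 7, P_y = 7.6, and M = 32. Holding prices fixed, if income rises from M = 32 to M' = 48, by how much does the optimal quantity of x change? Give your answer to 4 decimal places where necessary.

From the CES first-order condition, 4·(y/x)^(0.5) = P_x/P_y.
Hence y/x = ((1/4)·P_x/P_y)^(1/(0.5)), i.e. raised to the 2 power.
With the ratio pinned down, the budget gives x* = M/(P_x + P_y·(y/x)) and y* = (y/x)·x*.
Numerically y/x = 0.053021, so x* = 32/(7 + 7.6·0.053021) = 4.3226.
At M' = 48: x* = 6.4839. Change: 6.4839 − 4.3226 = 2.1613.

Δx* = 2.1613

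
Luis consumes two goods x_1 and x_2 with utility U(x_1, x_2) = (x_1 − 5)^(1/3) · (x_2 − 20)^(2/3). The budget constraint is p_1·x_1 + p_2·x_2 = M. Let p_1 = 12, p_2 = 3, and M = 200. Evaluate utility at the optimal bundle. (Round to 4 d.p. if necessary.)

V = 8.8889

Let x_1' = x_1−5, x_2' = x_2−20. MRS = (1/2)·x_2'/x_1' = p_1/p_2.
Substituting into the budget: x_1* = 5 + 1/3·(M − 5·p_1 − 20·p_2)/p_1, and x_2* = 20 + 2/3·(…)/p_2.
Discretionary income = 200 − 5·12 − 20·3 = 80; x_1* = 5 + 1/3·80/12 = 7.2222; x_2* = 20 + 2/3·80/3 = 37.7778.
Utility at the optimum: U(7.2222, 37.7778) = 8.8889.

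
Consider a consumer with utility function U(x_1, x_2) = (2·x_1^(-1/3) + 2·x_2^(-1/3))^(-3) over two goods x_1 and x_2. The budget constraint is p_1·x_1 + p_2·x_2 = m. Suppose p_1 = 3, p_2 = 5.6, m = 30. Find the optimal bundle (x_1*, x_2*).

MU_x_1 ∝ 2·x_1^(-4/3), MU_x_2 ∝ 2·x_2^(-4/3), so MRS = (x_2/x_1)^(4/3) = p_1/p_2.
Hence x_2/x_1 = (p_1/p_2)^(1/(4/3)), i.e. raised to the 0.75 power.
With the ratio pinned down, the budget gives x_1* = m/(p_1 + p_2·(x_2/x_1)) and x_2* = (x_2/x_1)·x_1*.
Numerically x_2/x_1 = 0.626181, so x_1* = 30/(3 + 5.6·0.626181) = 4.6107 and x_2* = 0.626181·4.6107 = 2.8871.

x_1* = 4.6107, x_2* = 2.8871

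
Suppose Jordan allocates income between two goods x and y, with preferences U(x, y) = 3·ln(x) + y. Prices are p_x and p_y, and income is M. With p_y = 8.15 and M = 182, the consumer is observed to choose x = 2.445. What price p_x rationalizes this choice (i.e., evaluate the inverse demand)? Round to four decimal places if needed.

p_x = 10

Set MRS = p_x/p_y: (3/x)/1 = p_x/p_y.
So x*(p_x,p_y) = 3·p_y/p_x, independent of income; and y* = (M − 3·p_y)/p_y.
Set x* = 2.445 in the demand function and solve for p_x: p_x = 10.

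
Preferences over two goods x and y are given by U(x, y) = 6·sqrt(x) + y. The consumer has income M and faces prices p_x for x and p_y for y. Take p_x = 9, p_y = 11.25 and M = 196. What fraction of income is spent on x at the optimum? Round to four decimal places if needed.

Set MRS = p_x/p_y: 3·x^(−1/2) = p_x/p_y.
Solve: √x = 3·p_y/p_x, so x*(p_x,p_y) = (3·p_y/p_x)², and y* = (M − p_x·x*)/p_y.
Plugging in: x* = (3·11.25/9)² = 14.0625, y* = 6.1722.
Expenditure on x: 9·14.0625 = 126.5625; share = 0.6457.

share on x = 0.6457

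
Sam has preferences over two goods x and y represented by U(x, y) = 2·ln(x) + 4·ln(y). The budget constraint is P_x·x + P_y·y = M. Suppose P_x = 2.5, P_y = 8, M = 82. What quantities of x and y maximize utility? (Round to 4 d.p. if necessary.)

x* = 10.9333, y* = 6.8333

Tangency: MRS = (1/2)·y/x = P_x/P_y.
So 2·P_y·y = 4·P_x·x; combined with the budget, a share 1/3 of income goes to x.
Demand: x*(P_x,P_y,M) = 1/3·M/P_x and y* = 2/3·M/P_y.
At P_x=2.5, P_y=8, M=82: x* = 1/3·82/2.5 = 10.9333, y* = 6.8333.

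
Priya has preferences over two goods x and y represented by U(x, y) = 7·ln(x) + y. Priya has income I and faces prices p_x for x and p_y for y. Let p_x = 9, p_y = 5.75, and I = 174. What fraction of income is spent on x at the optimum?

share on x = 0.2313

Set MRS = p_x/p_y: (7/x)/1 = p_x/p_y.
So x*(p_x,p_y) = 7·p_y/p_x, independent of income; and y* = (I − 7·p_y)/p_y.
At the given prices: x* = 7·5.75/9 = 4.4722, and y* = 23.2609.
Expenditure on x: 9·4.4722 = 40.25; share = 0.2313.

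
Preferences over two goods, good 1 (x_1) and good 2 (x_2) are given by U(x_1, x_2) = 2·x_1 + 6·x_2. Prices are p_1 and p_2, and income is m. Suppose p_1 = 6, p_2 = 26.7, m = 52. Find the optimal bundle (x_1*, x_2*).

Linear utility — the consumer picks whichever good has higher MU/price: 2/6 = 0.3333 vs 6/26.7 = 0.2247.
x_1 gives more utility per dollar, so spend all income on x_1: x_1* = m/p_1, x_2* = 0.
Numerically: x_1* = 8.6667, x_2* = 0.

x_1* = 8.6667, x_2* = 0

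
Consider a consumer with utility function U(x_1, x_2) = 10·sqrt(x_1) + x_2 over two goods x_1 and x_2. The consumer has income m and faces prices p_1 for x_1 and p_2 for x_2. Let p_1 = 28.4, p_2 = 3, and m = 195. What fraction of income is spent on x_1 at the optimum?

Utility is quasi-linear in x_2; the FOC for x_1 is 5/√x_1 = p_1/p_2.
Thus x_1* = (5·p_2/p_1)² — independent of m — with the rest of income spent on x_2.
Plugging in: x_1* = (5·3/28.4)² = 0.279, x_2* = 62.3592.
Expenditure on x_1: 28.4·0.279 = 7.9225; share = 0.0406.

share on x_1 = 0.0406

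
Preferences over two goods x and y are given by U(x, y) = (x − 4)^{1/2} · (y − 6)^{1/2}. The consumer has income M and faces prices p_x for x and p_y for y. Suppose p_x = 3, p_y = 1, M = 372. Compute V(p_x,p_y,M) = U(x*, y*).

This is Cobb-Douglas in (x−4, y−6): tangency gives 0.5·p_y·(y−6) = 0.5·p_x·(x−4).
Substituting into the budget: x* = 4 + 0.5·(M − 4·p_x − 6·p_y)/p_x, and y* = 6 + 0.5·(…)/p_y.
Discretionary income = 372 − 4·3 − 6·1 = 354; x* = 4 + 0.5·354/3 = 63; y* = 6 + 0.5·354/1 = 183.
Utility at the optimum: U(63, 183) = 102.191.

V = 102.191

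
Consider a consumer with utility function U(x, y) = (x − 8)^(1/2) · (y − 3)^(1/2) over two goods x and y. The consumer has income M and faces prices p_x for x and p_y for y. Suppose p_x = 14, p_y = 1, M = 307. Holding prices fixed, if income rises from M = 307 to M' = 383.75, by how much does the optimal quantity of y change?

Δy* = 38.375

This is Cobb-Douglas in (x−8, y−3): tangency gives 0.5·p_y·(y−3) = 0.5·p_x·(x−8).
Substituting into the budget: x* = 8 + 0.5·(M − 8·p_x − 3·p_y)/p_x, and y* = 3 + 0.5·(…)/p_y.
Discretionary income = 307 − 8·14 − 3·1 = 192; y* = 3 + 0.5·192/1 = 99.
At M' = 383.75: y* = 137.375. Change: 137.375 − 99 = 38.375.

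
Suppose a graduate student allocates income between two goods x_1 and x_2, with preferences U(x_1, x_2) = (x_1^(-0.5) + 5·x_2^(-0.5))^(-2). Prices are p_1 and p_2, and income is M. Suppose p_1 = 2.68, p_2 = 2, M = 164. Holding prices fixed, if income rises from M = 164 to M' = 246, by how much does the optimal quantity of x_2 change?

With the ratio pinned down, the budget gives x_1* = M/(p_1 + p_2·(x_2/x_1)) and x_2* = (x_2/x_1)·x_1*.
Numerically x_2/x_1 = 3.553993, so x_1* = 164/(2.68 + 2·3.553993) = 16.7552 and x_2* = 3.553993·16.7552 = 59.548.
At M' = 246: x_2* = 89.322. Change: 89.322 − 59.548 = 29.774.

Δx_2* = 29.774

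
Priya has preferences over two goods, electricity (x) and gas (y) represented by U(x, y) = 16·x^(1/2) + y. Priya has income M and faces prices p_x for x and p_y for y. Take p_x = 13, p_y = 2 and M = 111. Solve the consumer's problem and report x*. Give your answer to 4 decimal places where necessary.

x* = 1.5148

Set MRS = p_x/p_y: 8·x^(−1/2) = p_x/p_y.
Solve: √x = 8·p_y/p_x, so x*(p_x,p_y) = (8·p_y/p_x)², and y* = (M − p_x·x*)/p_y.
Plugging in: x* = (8·2/13)² = 1.5148.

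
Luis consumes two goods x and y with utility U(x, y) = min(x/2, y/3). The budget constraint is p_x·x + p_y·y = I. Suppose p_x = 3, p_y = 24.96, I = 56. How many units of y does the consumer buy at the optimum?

y* = 2.0772

With perfect complements, no substitution: consume in ratio x:y = 2:3.
Budget: p_x·x + p_y·(3/2)·x = I, so (2·p_x + 3·p_y)·x = 2·I.
Demand: x*(p_x,p_y,I) = 2·I/(2·p_x + 3·p_y), y* = 3·I/(2·p_x + 3·p_y).
Here 2·3 + 3·24.96 = 80.88, giving y* = 2.0772.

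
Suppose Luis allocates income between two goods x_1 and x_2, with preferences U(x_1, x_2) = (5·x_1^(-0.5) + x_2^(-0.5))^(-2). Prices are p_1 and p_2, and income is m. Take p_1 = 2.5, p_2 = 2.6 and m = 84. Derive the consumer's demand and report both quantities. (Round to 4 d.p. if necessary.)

x_1* = 24.9537, x_2* = 8.3138

MRS = MU_x_1/MU_x_2 = 5·(x_2/x_1)^(1.5). Set equal to p_1/p_2.
Solve for the ratio: x_2/x_1 = [(1/5)·p_1/p_2]^(2/3).
With the ratio pinned down, the budget gives x_1* = m/(p_1 + p_2·(x_2/x_1)) and x_2* = (x_2/x_1)·x_1*.
Numerically x_2/x_1 = 0.333169, so x_1* = 84/(2.5 + 2.6·0.333169) = 24.9537 and x_2* = 0.333169·24.9537 = 8.3138.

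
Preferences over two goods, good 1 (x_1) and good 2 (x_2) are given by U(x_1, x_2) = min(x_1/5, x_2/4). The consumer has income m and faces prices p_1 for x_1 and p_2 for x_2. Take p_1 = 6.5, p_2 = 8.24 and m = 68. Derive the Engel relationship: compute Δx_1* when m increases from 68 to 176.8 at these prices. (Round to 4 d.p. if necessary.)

With perfect complements, no substitution: consume in ratio x_1:x_2 = 5:4.
Budget: p_1·x_1 + p_2·(4/5)·x_1 = m, so (5·p_1 + 4·p_2)·x_1 = 5·m.
Demand: x_1*(p_1,p_2,m) = 5·m/(5·p_1 + 4·p_2), x_2* = 4·m/(5·p_1 + 4·p_2).
Here 5·6.5 + 4·8.24 = 65.46, giving x_1* = 5.194.
At m' = 176.8: x_1* = 13.5044. Change: 13.5044 − 5.194 = 8.3104.

Δx_1* = 8.3104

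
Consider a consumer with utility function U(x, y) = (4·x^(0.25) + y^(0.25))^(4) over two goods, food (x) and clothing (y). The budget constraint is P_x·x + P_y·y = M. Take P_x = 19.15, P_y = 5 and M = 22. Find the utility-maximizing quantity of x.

x* = 0.9217

MU_x ∝ 4·x^(-0.75), MU_y ∝ y^(-0.75), so MRS = 4·(y/x)^(0.75) = P_x/P_y.
Solve for the ratio: y/x = [(1/4)·P_x/P_y]^(4/3).
With the ratio pinned down, the budget gives x* = M/(P_x + P_y·(y/x)) and y* = (y/x)·x*.
Numerically y/x = 0.943739, so x* = 22/(19.15 + 5·0.943739) = 0.9217.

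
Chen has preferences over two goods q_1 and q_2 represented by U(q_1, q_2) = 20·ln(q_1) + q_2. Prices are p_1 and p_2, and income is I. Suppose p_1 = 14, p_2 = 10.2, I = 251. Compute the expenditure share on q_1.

MU_q_1 = 20/q_1, MU_q_2 = 1. Tangency: 20/q_1 = p_1/p_2.
So q_1*(p_1,p_2) = 20·p_2/p_1, independent of income; and q_2* = (I − 20·p_2)/p_2.
At the given prices: q_1* = 20·10.2/14 = 14.5714, and q_2* = 4.6078.
Expenditure on q_1: 14·14.5714 = 204; share = 0.8127.

share on q_1 = 0.8127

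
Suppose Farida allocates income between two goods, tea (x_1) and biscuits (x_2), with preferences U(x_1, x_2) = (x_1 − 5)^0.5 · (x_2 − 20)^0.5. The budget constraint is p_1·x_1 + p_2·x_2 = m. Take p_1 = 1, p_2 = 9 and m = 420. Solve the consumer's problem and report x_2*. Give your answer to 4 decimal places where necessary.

x_2* = 33.0556

MRS = (x_2−20)/(x_1−5). Tangency with p_1/p_2 gives x_2−20 = (p_1/p_2)·(x_1−5).
Substituting into the budget: x_1* = 5 + 0.5·(m − 5·p_1 − 20·p_2)/p_1, and x_2* = 20 + 0.5·(…)/p_2.
Discretionary income = 420 − 5·1 − 20·9 = 235; x_2* = 20 + 0.5·235/9 = 33.0556.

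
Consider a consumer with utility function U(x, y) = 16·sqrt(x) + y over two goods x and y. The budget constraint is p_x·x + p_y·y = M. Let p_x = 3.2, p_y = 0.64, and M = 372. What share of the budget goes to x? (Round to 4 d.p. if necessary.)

share on x = 0.022

Utility is quasi-linear in y; the FOC for x is 8/√x = p_x/p_y.
Solve: √x = 8·p_y/p_x, so x*(p_x,p_y) = (8·p_y/p_x)², and y* = (M − p_x·x*)/p_y.
Plugging in: x* = (8·0.64/3.2)² = 2.56, y* = 568.45.
Expenditure on x: 3.2·2.56 = 8.192; share = 0.022.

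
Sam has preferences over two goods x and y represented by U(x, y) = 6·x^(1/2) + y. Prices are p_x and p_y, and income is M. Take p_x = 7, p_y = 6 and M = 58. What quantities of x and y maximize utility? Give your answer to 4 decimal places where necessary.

x* = 6.6122, y* = 1.9524

MU_x = 3/√x, MU_y = 1. Tangency: 3/√x = p_x/p_y.
Solve: √x = 3·p_y/p_x, so x*(p_x,p_y) = (3·p_y/p_x)², and y* = (M − p_x·x*)/p_y.
Plugging in: x* = (3·6/7)² = 6.6122, y* = 1.9524.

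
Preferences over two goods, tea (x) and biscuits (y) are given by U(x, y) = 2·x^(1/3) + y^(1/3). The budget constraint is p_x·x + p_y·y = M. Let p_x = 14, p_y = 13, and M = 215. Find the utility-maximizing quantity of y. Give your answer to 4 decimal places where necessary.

y* = 4.4392

MRS = MU_x/MU_y = 2·(y/x)^(2/3). Set equal to p_x/p_y.
Solve for the ratio: y/x = [(1/2)·p_x/p_y]^(1.5).
Substitute y = (y/x)·x into the budget: x* = M/(p_x + p_y·(y/x)).
Numerically y/x = 0.395123, so x* = 215/(14 + 13·0.395123) = 11.235 and y* = 0.395123·11.235 = 4.4392.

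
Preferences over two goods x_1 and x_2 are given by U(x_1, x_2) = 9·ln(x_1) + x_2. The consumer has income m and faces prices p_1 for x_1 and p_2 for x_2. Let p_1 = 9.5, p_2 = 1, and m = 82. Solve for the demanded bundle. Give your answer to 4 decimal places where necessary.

x_1* = 0.9474, x_2* = 73

MU_x_1 = 9/x_1, MU_x_2 = 1. Tangency: 9/x_1 = p_1/p_2.
So x_1*(p_1,p_2) = 9·p_2/p_1, independent of income; and x_2* = (m − 9·p_2)/p_2.
At the given prices: x_1* = 9·1/9.5 = 0.9474, and x_2* = 73.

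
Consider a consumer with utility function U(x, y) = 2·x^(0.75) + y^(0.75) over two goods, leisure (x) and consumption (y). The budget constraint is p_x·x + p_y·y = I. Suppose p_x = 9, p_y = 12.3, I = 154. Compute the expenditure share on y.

MRS = MU_x/MU_y = 2·(y/x)^(0.25). Set equal to p_x/p_y.
Solve for the ratio: y/x = [(1/2)·p_x/p_y]^(4).
With the ratio pinned down, the budget gives x* = I/(p_x + p_y·(y/x)) and y* = (y/x)·x*.
Numerically y/x = 0.017916, so x* = 154/(9 + 12.3·0.017916) = 16.7022 and y* = 0.017916·16.7022 = 0.2992.
Expenditure on y: 12.3·0.2992 = 3.6805; share = 0.0239.

share on y = 0.0239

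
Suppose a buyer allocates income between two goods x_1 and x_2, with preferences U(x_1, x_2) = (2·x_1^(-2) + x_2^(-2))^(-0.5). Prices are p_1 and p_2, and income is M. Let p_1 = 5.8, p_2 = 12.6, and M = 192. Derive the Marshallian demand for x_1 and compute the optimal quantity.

x_1* = 14.1994

MRS = MU_x_1/MU_x_2 = 2·(x_2/x_1)^(3). Set equal to p_1/p_2.
Solve for the ratio: x_2/x_1 = [(1/2)·p_1/p_2]^(1/3).
With the ratio pinned down, the budget gives x_1* = M/(p_1 + p_2·(x_2/x_1)) and x_2* = (x_2/x_1)·x_1*.
Numerically x_2/x_1 = 0.612833, so x_1* = 192/(5.8 + 12.6·0.612833) = 14.1994.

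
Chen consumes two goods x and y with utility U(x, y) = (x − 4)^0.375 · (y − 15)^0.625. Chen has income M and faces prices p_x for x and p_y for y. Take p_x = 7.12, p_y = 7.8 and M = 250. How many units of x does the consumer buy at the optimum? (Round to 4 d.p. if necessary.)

This is Cobb-Douglas in (x−4, y−15): tangency gives 0.375·p_y·(y−15) = 0.625·p_x·(x−4).
Substituting into the budget: x* = 4 + 0.375·(M − 4·p_x − 15·p_y)/p_x, and y* = 15 + 0.625·(…)/p_y.
Discretionary income = 250 − 4·7.12 − 15·7.8 = 104.52; x* = 4 + 0.375·104.52/7.12 = 9.5049.

x* = 9.5049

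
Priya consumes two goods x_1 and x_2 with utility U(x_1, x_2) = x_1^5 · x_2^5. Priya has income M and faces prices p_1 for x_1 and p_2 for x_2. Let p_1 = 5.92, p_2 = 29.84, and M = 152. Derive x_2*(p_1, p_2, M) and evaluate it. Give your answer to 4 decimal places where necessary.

Tangency: MRS = x_2/x_1 = p_1/p_2.
So 5·p_2·x_2 = 5·p_1·x_1; combined with the budget, a share 0.5 of income goes to x_1.
Demand: x_1*(p_1,p_2,M) = 0.5·M/p_1 and x_2* = 0.5·M/p_2.
At p_1=5.92, p_2=29.84, M=152: x_2* = 0.5·152/29.84 = 2.5469.

x_2* = 2.5469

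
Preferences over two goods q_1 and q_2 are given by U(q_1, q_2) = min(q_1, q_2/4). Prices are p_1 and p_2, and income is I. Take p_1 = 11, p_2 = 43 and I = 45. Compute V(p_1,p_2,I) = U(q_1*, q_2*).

V = 0.2459

With perfect complements, no substitution: consume in ratio q_1:q_2 = 1:4.
Budget: p_1·q_1 + p_2·4·q_1 = I, so (p_1 + 4·p_2)·q_1 = I.
Demand: q_1*(p_1,p_2,I) = I/(p_1 + 4·p_2), q_2* = 4·I/(p_1 + 4·p_2).
Here 11 + 4·43 = 183, giving q_1* = 0.2459 and q_2* = 0.9836.
Utility at the optimum: U(0.2459, 0.9836) = 0.2459.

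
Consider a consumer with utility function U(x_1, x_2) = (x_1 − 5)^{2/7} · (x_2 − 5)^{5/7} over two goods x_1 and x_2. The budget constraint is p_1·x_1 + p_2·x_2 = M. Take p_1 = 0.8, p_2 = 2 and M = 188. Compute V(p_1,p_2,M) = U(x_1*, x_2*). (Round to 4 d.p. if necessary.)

V = 62.1429

This is Cobb-Douglas in (x_1−5, x_2−5): tangency gives 2/7·p_2·(x_2−5) = 5/7·p_1·(x_1−5).
Substituting into the budget: x_1* = 5 + 2/7·(M − 5·p_1 − 5·p_2)/p_1, and x_2* = 5 + 5/7·(…)/p_2.
Discretionary income = 188 − 5·0.8 − 5·2 = 174; x_1* = 5 + 2/7·174/0.8 = 67.1429; x_2* = 5 + 5/7·174/2 = 67.1429.
Utility at the optimum: U(67.1429, 67.1429) = 62.1429.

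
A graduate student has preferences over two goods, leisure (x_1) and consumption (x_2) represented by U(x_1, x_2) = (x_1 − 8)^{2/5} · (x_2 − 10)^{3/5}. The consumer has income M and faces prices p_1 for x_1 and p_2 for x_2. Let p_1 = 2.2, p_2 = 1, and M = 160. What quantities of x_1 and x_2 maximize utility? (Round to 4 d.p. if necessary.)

This is Cobb-Douglas in (x_1−8, x_2−10): tangency gives 0.4·p_2·(x_2−10) = 0.6·p_1·(x_1−8).
Substituting into the budget: x_1* = 8 + 0.4·(M − 8·p_1 − 10·p_2)/p_1, and x_2* = 10 + 0.6·(…)/p_2.
Discretionary income = 160 − 8·2.2 − 10·1 = 132.4; x_1* = 8 + 0.4·132.4/2.2 = 32.0727; x_2* = 10 + 0.6·132.4/1 = 89.44.

x_1* = 32.0727, x_2* = 89.44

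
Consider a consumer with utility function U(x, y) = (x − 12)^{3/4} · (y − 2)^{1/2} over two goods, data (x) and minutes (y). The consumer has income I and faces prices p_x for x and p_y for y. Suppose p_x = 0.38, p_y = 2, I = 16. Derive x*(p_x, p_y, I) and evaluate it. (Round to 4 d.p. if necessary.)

x* = 23.7474

Let x' = x−12, y' = y−2. MRS = (3/2)·y'/x' = p_x/p_y.
Substituting into the budget: x* = 12 + 0.6·(I − 12·p_x − 2·p_y)/p_x, and y* = 2 + 0.4·(…)/p_y.
Discretionary income = 16 − 12·0.38 − 2·2 = 7.44; x* = 12 + 0.6·7.44/0.38 = 23.7474.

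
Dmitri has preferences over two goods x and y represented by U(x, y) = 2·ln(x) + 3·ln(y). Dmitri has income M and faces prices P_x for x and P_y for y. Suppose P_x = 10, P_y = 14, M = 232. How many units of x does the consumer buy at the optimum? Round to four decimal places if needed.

The MRS is (2/3)·y/x. Set MRS = P_x/P_y.
Rearranging, P_y·y = (3/2)·P_x·x. Substituting into the budget gives P_x·x·(1 + (3/2)) = M.
Demand: x*(P_x,P_y,M) = 0.4·M/P_x and y* = 0.6·M/P_y.
At P_x=10, P_y=14, M=232: x* = 0.4·232/10 = 9.28.

x* = 9.28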